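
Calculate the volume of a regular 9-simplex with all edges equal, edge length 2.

V = (2^9 / 9!) · √((9+1) / 2^9) ≈ 0.000197184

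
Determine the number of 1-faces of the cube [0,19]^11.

An n-cube has C(n,k)·2^(n-k) k-faces. Here C(11,1)·2^10 = 11·1024 = 11264.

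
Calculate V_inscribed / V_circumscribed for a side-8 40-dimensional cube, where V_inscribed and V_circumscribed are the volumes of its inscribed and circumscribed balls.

The radii are 8/2 and 8√40/2, so the volume ratio is (1/√40)^40 = 40^{-40/2} ≈ 9.09495e-33.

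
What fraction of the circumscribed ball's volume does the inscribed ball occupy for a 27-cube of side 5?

Volume scales as r^n, and r_in/r_out = 1/√27, giving (1/√27)^27 ≈ 4.74886e-20.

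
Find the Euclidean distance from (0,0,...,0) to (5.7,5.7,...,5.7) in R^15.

The space diagonal of an n-cube of side s is s√n. Here 5.7·√15 ≈ 22.076.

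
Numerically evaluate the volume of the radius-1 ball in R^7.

Volume = π^{7/2}·(1)^7/Γ(9/2) = 16·π^3/105 ≈ 4.72477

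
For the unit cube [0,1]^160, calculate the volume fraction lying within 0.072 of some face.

The inner cube has side 1-2·0.072 = 0.856 and volume (0.856)^160 ≈ 1.57e-11, so the shell holds 1 - 1.57e-11 of the volume.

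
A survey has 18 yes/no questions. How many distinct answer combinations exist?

Number of vertices = 2^18 = 262144.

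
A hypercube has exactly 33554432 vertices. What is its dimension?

Since 2^n = 33554432, we have n = 25.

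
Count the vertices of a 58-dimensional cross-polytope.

The vertices are ±e_1, ..., ±e_58, so there are 2·58 = 116.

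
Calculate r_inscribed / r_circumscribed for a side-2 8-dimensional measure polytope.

r_in / r_out = (2/2) / (2√8/2) = 1/√8 ≈ 0.353553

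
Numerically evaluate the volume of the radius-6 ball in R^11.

Volume = π^{11/2}·(6)^11/Γ(13/2) = 859963392·π^5/385 ≈ 6.83547e+08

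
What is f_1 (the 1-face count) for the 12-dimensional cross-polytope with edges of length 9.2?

Number of 1-faces = 2^(1+1) · C(12,1+1) = 4 · 66 = 264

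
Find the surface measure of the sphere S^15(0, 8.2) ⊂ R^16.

S_16(8.2) = 2·π^(16/2)·(8.2)^15 / Γ(16/2) ≈ 1.9187e+14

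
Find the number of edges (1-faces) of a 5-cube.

Choose 1 of 5 axes to span the face (C(5,1) = 5 ways), then fix each of the remaining 4 coordinates at one of its two extreme values (2^4 = 16 ways): 5·16 = 80.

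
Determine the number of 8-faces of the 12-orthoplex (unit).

f_8(12-orthoplex) = 2^9 · (12 choose 9) = 112640.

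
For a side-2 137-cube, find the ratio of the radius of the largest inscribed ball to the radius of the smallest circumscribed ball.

Ratio = (s/2)/(s√137/2) = 137^(-1/2) ≈ 0.0854358.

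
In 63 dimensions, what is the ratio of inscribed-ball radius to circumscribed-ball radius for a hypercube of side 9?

Ratio = (s/2)/(s√63/2) = 63^(-1/2) ≈ 0.125988.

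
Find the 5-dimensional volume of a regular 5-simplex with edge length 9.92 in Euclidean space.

Volume = 9.92^5 · √(6/2^5) / 5! ≈ 346.639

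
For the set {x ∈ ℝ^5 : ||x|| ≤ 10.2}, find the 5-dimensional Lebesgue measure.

The n-ball volume is π^(n/2)·r^n/Γ(n/2+1). With n=5, r=10.2: V ≈ 581165.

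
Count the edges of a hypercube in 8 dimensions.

The 8-cube has n·2^(n-1) = 8·2^7 = 8·128 = 1024 edges.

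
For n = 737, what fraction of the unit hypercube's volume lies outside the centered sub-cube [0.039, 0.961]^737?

The inner cube has side 1-2·0.039 = 0.922 and volume (0.922)^737 ≈ 1.016e-26, so the shell holds 1 - 1.016e-26 of the volume.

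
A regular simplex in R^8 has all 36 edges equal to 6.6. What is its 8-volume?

V_8 = √(9) · 6.6^8 / (8! · 2^(8/2)) ≈ 16.743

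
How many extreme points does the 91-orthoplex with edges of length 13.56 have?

Number of vertices = 2n = 182.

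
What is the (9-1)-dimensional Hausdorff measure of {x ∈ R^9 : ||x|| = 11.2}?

S = n·V_n(r)/r = 9·V_9(11.2)/11.2 (volume-to-surface relation), giving 7.35029e+09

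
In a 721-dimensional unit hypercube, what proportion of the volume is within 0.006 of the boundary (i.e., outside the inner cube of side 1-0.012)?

Shell fraction = 1 - (1-0.012)^721 ≈ 0.999834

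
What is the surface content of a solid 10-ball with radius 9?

|∂B_10(9)| = 129140163·π^5/4 ≈ 9.87986e+09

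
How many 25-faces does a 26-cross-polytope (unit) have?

f_25(26-orthoplex) = 2^26 · (26 choose 26) = 67108864.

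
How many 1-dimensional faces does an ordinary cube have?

Number of 1-faces = C(3,1) · 2^(3-1) = 3 · 4 = 12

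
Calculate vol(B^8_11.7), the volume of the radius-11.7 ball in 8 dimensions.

The n-ball volume is π^(n/2)·r^n/Γ(n/2+1). With n=8, r=11.7: V ≈ 1.4252e+09.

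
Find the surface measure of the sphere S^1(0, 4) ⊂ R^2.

S_2(4) = 2·π^(2/2)·(4)^1 / Γ(2/2) = 2πr = 2π·4 ≈ 25.1327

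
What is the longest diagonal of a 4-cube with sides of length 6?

The space diagonal of an n-cube of side s is s√n. Here 6·√4 = 12.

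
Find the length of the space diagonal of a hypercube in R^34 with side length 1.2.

||(1.2,1.2,...,1.2)|| = √(34)·1.2 ≈ 6.99714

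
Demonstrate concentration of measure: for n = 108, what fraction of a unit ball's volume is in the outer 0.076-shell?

1 - (1-0.076)^108 ≈ 0.999804 ≈ 99.9804%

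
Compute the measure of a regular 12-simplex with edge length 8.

Volume = 8^12 · √(13/2^12) / 12! ≈ 8.08229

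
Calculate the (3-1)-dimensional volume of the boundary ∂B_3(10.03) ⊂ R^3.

S_3(10.03) = 2·π^(3/2)·(10.03)^2 / Γ(3/2) = 4πr² = 4π·(10.03)² ≈ 1264.19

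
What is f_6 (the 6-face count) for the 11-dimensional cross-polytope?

Each 6-face is the convex hull of 7 vertices, one chosen as ±e_i from each of 7 distinct axes: 2^7·C(11,7) = 42240.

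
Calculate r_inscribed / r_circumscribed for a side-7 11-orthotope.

r_in = 7/2 (half the side); r_out = 7√11/2 (half the diagonal). Ratio = 1/√11 ≈ 0.301511.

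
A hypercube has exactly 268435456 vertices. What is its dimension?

n = log_2(268435456) = 28.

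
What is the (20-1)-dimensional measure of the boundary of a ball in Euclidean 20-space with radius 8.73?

The surface area of an n-ball is 2π^(n/2) r^(n-1) / Γ(n/2). For n=20, r=8.73: 3.90874e+17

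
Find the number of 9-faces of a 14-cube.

f_9(14-cube) = (14 choose 9) · 2^5 = 64064.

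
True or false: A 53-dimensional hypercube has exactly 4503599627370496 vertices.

False. The 53-cube has 2^53 = 9007199254740992 vertices.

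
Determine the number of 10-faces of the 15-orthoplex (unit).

Each 10-face is the convex hull of 11 vertices, one chosen as ±e_i from each of 11 distinct axes: 2^11·C(15,11) = 2795520.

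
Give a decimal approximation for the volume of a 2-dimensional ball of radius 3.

The n-ball volume is π^(n/2)·r^n/Γ(n/2+1). With n=2, r=3: V = 9·π ≈ 28.2743.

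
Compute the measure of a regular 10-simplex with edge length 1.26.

Volume = 1.26^10 · √(11/2^10) / 10! ≈ 2.88064e-07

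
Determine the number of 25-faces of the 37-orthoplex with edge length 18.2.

f_25(37-orthoplex) = 2^26 · (37 choose 26) = 57377552049635328.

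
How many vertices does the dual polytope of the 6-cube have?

An n-cross-polytope has 2n vertices; here n = 6, giving 12.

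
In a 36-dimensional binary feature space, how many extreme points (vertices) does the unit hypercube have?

The 36-cube has 2^36 = 68719476736 vertices.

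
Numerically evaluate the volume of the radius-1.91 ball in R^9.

Volume = π^{9/2}·(1.91)^9/Γ(11/2) ≈ 1115.88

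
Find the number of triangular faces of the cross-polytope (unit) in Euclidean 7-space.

An n-cross-polytope has 2^(k+1)·C(n,k+1) k-faces. Here 2^3·C(7,3) = 8·35 = 280.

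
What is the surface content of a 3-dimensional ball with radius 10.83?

S = n·V_n(r)/r = 3·V_3(10.83)/10.83 (volume-to-surface relation), giving 4πr² = 4π·(10.83)² ≈ 1473.9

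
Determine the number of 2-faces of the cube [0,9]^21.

Number of 2-faces = C(21,2) · 2^(21-2) = 210 · 524288 = 110100480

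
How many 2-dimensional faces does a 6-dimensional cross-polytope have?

f_2(6-orthoplex) = 2^3 · (6 choose 3) = 160.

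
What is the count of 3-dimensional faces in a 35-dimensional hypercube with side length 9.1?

Number of 3-faces = C(35,3) · 2^(35-3) = 6545 · 4294967296 = 28110560952320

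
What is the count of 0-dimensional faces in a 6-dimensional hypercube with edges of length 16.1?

f_0(6-cube) = (6 choose 0) · 2^6 = 64.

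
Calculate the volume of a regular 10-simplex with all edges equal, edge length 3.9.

Volume = 3.9^10 · √(11/2^10) / 10! ≈ 0.0232503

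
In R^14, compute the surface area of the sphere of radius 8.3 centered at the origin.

S = n·V_n(r)/r = 14·V_14(8.3)/8.3 (volume-to-surface relation), giving 7.44324e+12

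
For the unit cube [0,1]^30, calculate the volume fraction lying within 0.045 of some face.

The inner cube has side 1-2·0.045 = 0.91 and volume (0.91)^30 ≈ 0.05905, so the shell holds 0.940947 of the volume.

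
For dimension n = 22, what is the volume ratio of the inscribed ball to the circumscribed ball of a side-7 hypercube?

The radii are 7/2 and 7√22/2, so the volume ratio is (1/√22)^22 = 22^{-22/2} ≈ 1.7114e-15.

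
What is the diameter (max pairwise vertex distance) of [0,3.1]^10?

||(3.1,3.1,...,3.1)|| = √(10)·3.1 ≈ 9.80306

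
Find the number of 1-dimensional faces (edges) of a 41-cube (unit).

Number of 1-faces = C(41,1)·2^(41-1) = 41·1099511627776 = 45079976738816.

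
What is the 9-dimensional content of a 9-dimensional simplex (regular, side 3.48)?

V_9 = √(10) · 3.48^9 / (9! · 2^(9/2)) ≈ 0.028828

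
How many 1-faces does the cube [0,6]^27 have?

An n-cube has n·2^(n-1) edges. With n = 27: 27·67108864 = 1811939328.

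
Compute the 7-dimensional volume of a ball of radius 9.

The n-ball volume is π^(n/2)·r^n/Γ(n/2+1). With n=7, r=9: V = 25509168·π^3/35 ≈ 2.25984e+07.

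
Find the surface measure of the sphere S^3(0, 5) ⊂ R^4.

The surface area of an n-ball is 2π^(n/2) r^(n-1) / Γ(n/2). For n=4, r=5: 250·π^2 ≈ 2467.4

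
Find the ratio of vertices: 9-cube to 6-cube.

The 9-cube has 2^9 = 512 vertices. The 6-cube has 2^6 = 64 vertices. Ratio: 512/64 = 8.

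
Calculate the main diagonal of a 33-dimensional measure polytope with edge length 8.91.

Diagonal = √33 · 8.91 ≈ 51.1841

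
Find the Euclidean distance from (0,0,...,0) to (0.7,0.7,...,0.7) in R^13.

||(0.7,0.7,...,0.7)|| = √(13)·0.7 ≈ 2.52389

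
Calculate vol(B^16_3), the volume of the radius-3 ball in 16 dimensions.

The n-ball volume is π^(n/2)·r^n/Γ(n/2+1). With n=16, r=3: V = 4782969·π^8/4480 ≈ 1.01302e+07.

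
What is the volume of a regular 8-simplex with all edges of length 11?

V_8 = √(9) · 11^8 / (8! · 2^(8/2)) ≈ 996.833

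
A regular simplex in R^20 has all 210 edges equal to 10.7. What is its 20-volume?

V = (10.7^20 / 20!) · √((20+1) / 2^20) ≈ 0.711804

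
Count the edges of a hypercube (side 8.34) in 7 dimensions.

Number of 1-faces = C(7,1)·2^(7-1) = 7·64 = 448.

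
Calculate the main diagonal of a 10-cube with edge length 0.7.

The space diagonal of an n-cube of side s is s√n. Here 0.7·√10 ≈ 2.21359.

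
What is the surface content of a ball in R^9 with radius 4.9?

S_9(4.9) = 2·π^(9/2)·(4.9)^8 / Γ(9/2) ≈ 9.86572e+06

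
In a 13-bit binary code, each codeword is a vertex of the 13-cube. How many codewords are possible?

Number of vertices = 2^13 = 8192.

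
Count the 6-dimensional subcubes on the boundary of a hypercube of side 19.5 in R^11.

f_6(11-cube) = (11 choose 6) · 2^5 = 14784.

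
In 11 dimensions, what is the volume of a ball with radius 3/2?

V = 6561·π^5/12320 ≈ 162.97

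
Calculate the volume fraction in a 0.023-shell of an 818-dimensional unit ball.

V(inner)/V(outer) = ((1-0.023)/1)^818 ≈ 5.417e-09, so the shell fraction is 0.9999999946.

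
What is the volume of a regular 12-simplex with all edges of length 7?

V_12 = √(13) · 7^12 / (12! · 2^(12/2)) ≈ 1.62791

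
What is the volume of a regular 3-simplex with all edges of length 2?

Volume = (√2/12) · 2³ = 0.942809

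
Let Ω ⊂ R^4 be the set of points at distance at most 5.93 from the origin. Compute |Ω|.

The n-ball volume is π^(n/2)·r^n/Γ(n/2+1). With n=4, r=5.93: V ≈ 6102.23.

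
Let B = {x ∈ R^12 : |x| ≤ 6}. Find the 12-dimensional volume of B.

Volume = π^{12/2}·(6)^12/Γ(7) = 15116544·π^6/5 ≈ 2.90658e+09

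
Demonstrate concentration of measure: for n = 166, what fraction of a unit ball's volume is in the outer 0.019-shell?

1 - (1-0.019)^166 ≈ 0.958595 ≈ 95.86%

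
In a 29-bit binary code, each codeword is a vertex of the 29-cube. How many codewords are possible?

An n-cube has 2^n vertices; for n = 29 that is 2^29 = 536870912.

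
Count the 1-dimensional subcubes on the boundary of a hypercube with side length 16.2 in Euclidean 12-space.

Choose 1 of 12 axes to span the face (C(12,1) = 12 ways), then fix each of the remaining 11 coordinates at one of its two extreme values (2^11 = 2048 ways): 12·2048 = 24576.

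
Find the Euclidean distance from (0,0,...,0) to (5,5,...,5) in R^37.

d = √(5² + 5² + ... + 5²) [37 terms] = √(37·5²) = 5√37 ≈ 30.4138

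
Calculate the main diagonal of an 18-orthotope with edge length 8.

Diagonal = √18 · 8 ≈ 33.9411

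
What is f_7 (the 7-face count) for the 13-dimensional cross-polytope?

f_7(13-orthoplex) = 2^8 · (13 choose 8) = 329472.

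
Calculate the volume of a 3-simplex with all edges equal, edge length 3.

Volume = (√2/12) · 3³ = 3.18198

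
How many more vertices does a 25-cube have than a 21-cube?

The 25-cube has 2^25 = 33554432 vertices. The 21-cube has 2^21 = 2097152 vertices. Difference: 33554432 - 2097152 = 31457280.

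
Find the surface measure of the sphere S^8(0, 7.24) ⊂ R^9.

S = n·V_n(r)/r = 9·V_9(7.24)/7.24 (volume-to-surface relation), giving 2.24114e+08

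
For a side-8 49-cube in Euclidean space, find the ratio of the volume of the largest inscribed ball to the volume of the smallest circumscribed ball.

Volume scales as r^n, and r_in/r_out = 1/√49, giving (1/√49)^49 ≈ 3.89221e-42.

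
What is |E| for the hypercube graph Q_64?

The 64-cube has n·2^(n-1) = 64·2^63 = 64·9223372036854775808 = 590295810358705651712 edges.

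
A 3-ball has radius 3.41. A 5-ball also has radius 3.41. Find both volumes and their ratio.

V_3(3.41) ≈ 166.093. V_5(3.41) ≈ 2427. Ratio V_3/V_5 ≈ 0.06844.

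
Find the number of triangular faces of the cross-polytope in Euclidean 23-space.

Number of 2-faces = 2^(2+1) · C(23,2+1) = 8 · 1771 = 14168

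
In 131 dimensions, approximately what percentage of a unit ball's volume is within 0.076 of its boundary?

1 - (1-0.076)^131 ≈ 0.999968 ≈ 99.996816%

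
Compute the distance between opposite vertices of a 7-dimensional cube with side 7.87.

The space diagonal of an n-cube of side s is s√n. Here 7.87·√7 ≈ 20.8221.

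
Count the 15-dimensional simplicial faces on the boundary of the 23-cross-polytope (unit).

f_15(23-orthoplex) = 2^16 · (23 choose 16) = 16066609152.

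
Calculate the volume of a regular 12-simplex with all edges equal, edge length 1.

For a regular n-simplex with edge a, V = (a^n / n!)·√((n+1)/2^n). With a=1, n=12: V ≈ 1.17613e-10.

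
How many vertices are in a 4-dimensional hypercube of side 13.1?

Choose 0 of 4 axes to span the face (C(4,0) = 1 way), then fix each of the remaining 4 coordinates at one of its two extreme values (2^4 = 16 ways): 1·16 = 16.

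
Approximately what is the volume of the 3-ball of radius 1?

Volume = π^{3/2}·(1)^3/Γ(5/2) = 4·π/3 ≈ 4.18879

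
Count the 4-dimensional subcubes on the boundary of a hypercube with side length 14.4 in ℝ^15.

Number of 4-faces = C(15,4) · 2^(15-4) = 1365 · 2048 = 2795520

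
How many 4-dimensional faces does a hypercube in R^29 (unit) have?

Choose 4 of 29 axes to span the face (C(29,4) = 23751 ways), then fix each of the remaining 25 coordinates at one of its two extreme values (2^25 = 33554432 ways): 23751·33554432 = 796951314432.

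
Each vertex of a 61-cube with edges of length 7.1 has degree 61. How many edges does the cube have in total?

Each of the 2^61 = 2305843009213693952 vertices has degree 61; total edges = 61·2^61/2 = 70328211781017665536.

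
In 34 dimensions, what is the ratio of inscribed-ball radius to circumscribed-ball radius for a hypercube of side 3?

r_in = 3/2 (half the side); r_out = 3√34/2 (half the diagonal). Ratio = 1/√34 ≈ 0.171499.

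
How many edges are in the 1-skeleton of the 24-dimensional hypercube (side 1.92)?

The 24-cube has n·2^(n-1) = 24·2^23 = 24·8388608 = 201326592 edges.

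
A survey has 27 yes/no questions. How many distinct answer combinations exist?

An n-cube has 2^n vertices; for n = 27 that is 2^27 = 134217728.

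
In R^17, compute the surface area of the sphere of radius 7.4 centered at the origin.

The surface area of an n-ball is 2π^(n/2) r^(n-1) / Γ(n/2). For n=17, r=7.4: 1.93784e+14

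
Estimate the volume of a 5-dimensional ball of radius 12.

Volume = π^{5/2}·(12)^5/Γ(7/2) = 663552·π^2/5 ≈ 1.3098e+06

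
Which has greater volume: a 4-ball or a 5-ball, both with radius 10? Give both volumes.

V_4(10) ≈ 49348. V_5(10) ≈ 526379. The 5-ball is larger.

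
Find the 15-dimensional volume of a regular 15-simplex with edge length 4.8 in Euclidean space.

Volume = 4.8^15 · √(16/2^15) / 15! ≈ 0.000279546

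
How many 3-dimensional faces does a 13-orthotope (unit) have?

Choose 3 of 13 axes to span the face (C(13,3) = 286 ways), then fix each of the remaining 10 coordinates at one of its two extreme values (2^10 = 1024 ways): 286·1024 = 292864.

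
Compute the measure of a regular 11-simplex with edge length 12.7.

For a regular n-simplex with edge a, V = (a^n / n!)·√((n+1)/2^n). With a=12.7, n=11: V ≈ 2658.34.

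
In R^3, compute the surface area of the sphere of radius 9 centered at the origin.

|∂B_3(9)| = 4πr² = 4π·(9)² ≈ 1017.88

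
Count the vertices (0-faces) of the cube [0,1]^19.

Each vertex is a binary string of length 19, so there are 2^19 = 524288.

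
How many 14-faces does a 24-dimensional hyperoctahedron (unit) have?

Each 14-face is the convex hull of 15 vertices, one chosen as ±e_i from each of 15 distinct axes: 2^15·C(24,15) = 42844291072.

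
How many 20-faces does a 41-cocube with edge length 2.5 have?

Number of 20-faces = 2^(20+1) · C(41,20+1) = 2097152 · 269128937220 = 564404288948797440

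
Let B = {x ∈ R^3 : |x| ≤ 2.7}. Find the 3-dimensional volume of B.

V_3(2.7) = π^(3/2) · (2.7)^3 / Γ(3/2 + 1) ≈ 82.448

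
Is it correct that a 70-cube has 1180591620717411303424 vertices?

True. The 70-cube has 2^70 = 1180591620717411303424 vertices.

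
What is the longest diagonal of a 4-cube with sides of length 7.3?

The space diagonal of an n-cube of side s is s√n. Here 7.3·√4 = 14.6.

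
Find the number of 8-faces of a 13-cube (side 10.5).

f_8(13-cube) = (13 choose 8) · 2^5 = 41184.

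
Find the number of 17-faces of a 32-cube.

f_17(32-cube) = (32 choose 17) · 2^15 = 18537602088960.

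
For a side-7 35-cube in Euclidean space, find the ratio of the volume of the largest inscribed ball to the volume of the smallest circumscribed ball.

V_in / V_out = (r_in/r_out)^35 = (1/√35)^35 = 35^(-35/2) ≈ 9.52378e-28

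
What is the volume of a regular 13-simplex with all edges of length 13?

V = (13^13 / 13!) · √((13+1) / 2^13) ≈ 2010.72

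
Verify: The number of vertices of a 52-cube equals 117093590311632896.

False. The 52-cube has 2^52 = 4503599627370496 vertices.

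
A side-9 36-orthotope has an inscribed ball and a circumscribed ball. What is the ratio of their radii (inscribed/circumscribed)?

r_in = 9/2 (half the side); r_out = 9√36/2 (half the diagonal). Ratio = 1/√36 ≈ 0.166667.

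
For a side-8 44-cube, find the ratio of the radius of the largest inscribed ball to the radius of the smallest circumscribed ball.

r_in / r_out = (8/2) / (8√44/2) = 1/√44 ≈ 0.150756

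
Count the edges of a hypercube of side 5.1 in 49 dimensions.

An n-cube has n·2^(n-1) edges. With n = 49: 49·281474976710656 = 13792273858822144.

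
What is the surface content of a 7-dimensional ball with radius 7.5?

|∂B_7(7.5)| = 759375·π^3/4 ≈ 5.88635e+06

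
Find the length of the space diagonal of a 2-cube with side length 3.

Diagonal = √2 · 3 ≈ 4.24264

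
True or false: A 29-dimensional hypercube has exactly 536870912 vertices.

True. The 29-cube has 2^29 = 536870912 vertices.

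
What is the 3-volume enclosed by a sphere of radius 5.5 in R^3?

The n-ball volume is π^(n/2)·r^n/Γ(n/2+1). With n=3, r=5.5: V = 1331·π/6 ≈ 696.91.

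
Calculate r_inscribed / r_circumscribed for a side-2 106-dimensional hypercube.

r_in = 2/2 (half the side); r_out = 2√106/2 (half the diagonal). Ratio = 1/√106 ≈ 0.0971286.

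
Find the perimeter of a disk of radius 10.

S = n·V_n(r)/r = 2·V_2(10)/10 (volume-to-surface relation), giving 2πr = 2π·10 ≈ 62.8319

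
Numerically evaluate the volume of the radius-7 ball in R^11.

V = 18078415936·π^5/1485 ≈ 3.72549e+09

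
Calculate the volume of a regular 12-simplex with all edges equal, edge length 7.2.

V = (7.2^12 / 12!) · √((12+1) / 2^12) ≈ 2.28268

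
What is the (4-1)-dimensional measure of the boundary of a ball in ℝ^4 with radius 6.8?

S = n·V_n(r)/r = 4·V_4(6.8)/6.8 (volume-to-surface relation), giving 6206.64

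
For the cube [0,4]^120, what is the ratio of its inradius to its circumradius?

r_in / r_out = (4/2) / (4√120/2) = 1/√120 ≈ 0.0912871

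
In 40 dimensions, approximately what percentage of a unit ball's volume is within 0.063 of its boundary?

1 - (1-0.063)^40 ≈ 0.92594 ≈ 92.59%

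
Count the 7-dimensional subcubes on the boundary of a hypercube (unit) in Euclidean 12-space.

f_7(12-cube) = (12 choose 7) · 2^5 = 25344.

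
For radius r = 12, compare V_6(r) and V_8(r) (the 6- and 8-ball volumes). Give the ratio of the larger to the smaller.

V_6(12) ≈ 1.54307e+07, V_8(12) ≈ 1.74517e+09. The 8-ball is larger by a factor of 113.1.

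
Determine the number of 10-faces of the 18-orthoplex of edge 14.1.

f_10(18-orthoplex) = 2^11 · (18 choose 11) = 65175552.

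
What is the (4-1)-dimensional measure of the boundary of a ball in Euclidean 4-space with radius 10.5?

The surface area of an n-ball is 2π^(n/2) r^(n-1) / Γ(n/2). For n=4, r=10.5: 9261·π^2/4 ≈ 22850.6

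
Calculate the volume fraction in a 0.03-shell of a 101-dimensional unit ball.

V(inner)/V(outer) = ((1-0.03)/1)^101 ≈ 0.04613, so the shell fraction is 0.953874.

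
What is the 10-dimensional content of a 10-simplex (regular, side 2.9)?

V = (2.9^10 / 10!) · √((10+1) / 2^10) ≈ 0.00120161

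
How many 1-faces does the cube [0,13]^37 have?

An n-cube has n·2^(n-1) edges. With n = 37: 37·68719476736 = 2542620639232.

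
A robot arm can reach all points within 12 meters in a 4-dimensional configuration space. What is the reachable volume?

V_4(12) = π^(4/2) · (12)^4 / Γ(4/2 + 1) = 10368·π^2 ≈ 102328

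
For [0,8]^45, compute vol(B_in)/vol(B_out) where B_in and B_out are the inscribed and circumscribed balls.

Volume scales as r^n, and r_in/r_out = 1/√45, giving (1/√45)^45 ≈ 6.34919e-38.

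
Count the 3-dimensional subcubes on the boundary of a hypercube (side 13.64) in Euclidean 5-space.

An n-cube has C(n,k)·2^(n-k) k-faces. Here C(5,3)·2^2 = 10·4 = 40.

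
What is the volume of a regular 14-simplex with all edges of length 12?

V = (12^14 / 14!) · √((14+1) / 2^14) ≈ 445.62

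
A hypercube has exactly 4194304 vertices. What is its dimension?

Since 2^n = 4194304, we have n = 22.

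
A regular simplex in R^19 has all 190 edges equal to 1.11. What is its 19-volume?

V_19 = √(20) · 1.11^19 / (19! · 2^(19/2)) ≈ 3.68784e-19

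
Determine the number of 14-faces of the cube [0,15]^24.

f_14(24-cube) = (24 choose 14) · 2^10 = 2008326144.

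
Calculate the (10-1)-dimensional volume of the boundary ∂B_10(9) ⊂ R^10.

S = n·V_n(r)/r = 10·V_10(9)/9 (volume-to-surface relation), giving 129140163·π^5/4 ≈ 9.87986e+09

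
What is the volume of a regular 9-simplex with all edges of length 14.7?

V_9 = √(10) · 14.7^9 / (9! · 2^(9/2)) ≈ 12344.1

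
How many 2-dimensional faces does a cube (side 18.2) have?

Choose 2 of 3 axes to span the face (C(3,2) = 3 ways), then fix each of the remaining 1 coordinate at one of its two extreme values (2^1 = 2 ways): 3·2 = 6.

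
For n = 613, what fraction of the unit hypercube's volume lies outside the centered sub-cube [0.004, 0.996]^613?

1 - (1 - 2·0.004)^613 = 1 - 0.992^613 ≈ 0.992728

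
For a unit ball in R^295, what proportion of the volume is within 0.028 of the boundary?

Shell fraction = 1 - (1-0.028)^295 ≈ 0.99977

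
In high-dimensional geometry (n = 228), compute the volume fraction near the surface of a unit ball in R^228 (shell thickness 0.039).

1 - (1-0.039)^228 ≈ 0.999885 ≈ 99.9885%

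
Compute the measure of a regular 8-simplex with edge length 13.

Volume = 13^8 · √(9/2^8) / 8! ≈ 3793.39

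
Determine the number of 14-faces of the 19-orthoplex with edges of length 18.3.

f_14(19-orthoplex) = 2^15 · (19 choose 15) = 127008768.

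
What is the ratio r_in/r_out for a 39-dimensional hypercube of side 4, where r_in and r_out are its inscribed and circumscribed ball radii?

Ratio = (s/2)/(s√39/2) = 39^(-1/2) ≈ 0.160128.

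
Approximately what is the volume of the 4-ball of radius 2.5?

V = 625·π^2/32 ≈ 192.766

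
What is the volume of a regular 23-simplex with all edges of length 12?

V_23 = √(24) · 12^23 / (23! · 2^(23/2)) ≈ 0.433446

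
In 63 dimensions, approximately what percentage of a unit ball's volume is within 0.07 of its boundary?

1 - (1-0.07)^63 ≈ 0.989662 ≈ 98.97%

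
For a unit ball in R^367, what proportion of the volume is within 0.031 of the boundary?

1 - (1-0.031)^367 ≈ 0.99999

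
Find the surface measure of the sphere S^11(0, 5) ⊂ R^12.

|∂B_12(5)| = 9765625·π^6/12 ≈ 7.82381e+08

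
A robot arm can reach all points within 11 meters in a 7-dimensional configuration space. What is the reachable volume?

The n-ball volume is π^(n/2)·r^n/Γ(n/2+1). With n=7, r=11: V = 311794736·π^3/105 ≈ 9.20723e+07.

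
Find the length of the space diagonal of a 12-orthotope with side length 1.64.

||(1.64,1.64,...,1.64)|| = √(12)·1.64 ≈ 5.68113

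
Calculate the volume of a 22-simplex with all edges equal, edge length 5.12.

For a regular n-simplex with edge a, V = (a^n / n!)·√((n+1)/2^n). With a=5.12, n=22: V ≈ 8.36963e-09.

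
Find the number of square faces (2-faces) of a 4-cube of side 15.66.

An n-cube has C(n,k)·2^(n-k) k-faces. Here C(4,2)·2^2 = 6·4 = 24.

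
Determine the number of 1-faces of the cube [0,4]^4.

Choose 1 of 4 axes to span the face (C(4,1) = 4 ways), then fix each of the remaining 3 coordinates at one of its two extreme values (2^3 = 8 ways): 4·8 = 32.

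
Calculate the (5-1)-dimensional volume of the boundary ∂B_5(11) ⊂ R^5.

S_5(11) = 2·π^(5/2)·(11)^4 / Γ(5/2) = 117128·π^2/3 ≈ 385336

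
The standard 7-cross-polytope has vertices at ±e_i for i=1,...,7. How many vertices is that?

An n-cross-polytope has 2n vertices; here n = 7, giving 14.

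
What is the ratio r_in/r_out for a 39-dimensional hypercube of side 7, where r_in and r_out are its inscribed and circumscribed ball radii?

r_in = 7/2 (half the side); r_out = 7√39/2 (half the diagonal). Ratio = 1/√39 ≈ 0.160128.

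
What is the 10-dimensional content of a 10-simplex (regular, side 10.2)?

V = (10.2^10 / 10!) · √((10+1) / 2^10) ≈ 348.165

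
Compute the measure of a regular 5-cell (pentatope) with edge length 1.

For a regular n-simplex with edge a, V = (a^n / n!)·√((n+1)/2^n). With a=1, n=4: V ≈ 0.0232924.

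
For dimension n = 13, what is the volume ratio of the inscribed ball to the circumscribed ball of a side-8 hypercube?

The radii are 8/2 and 8√13/2, so the volume ratio is (1/√13)^13 = 13^{-13/2} ≈ 5.74603e-08.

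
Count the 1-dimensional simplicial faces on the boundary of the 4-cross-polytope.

Each 1-face is the convex hull of 2 vertices, one chosen as ±e_i from each of 2 distinct axes: 2^2·C(4,2) = 24.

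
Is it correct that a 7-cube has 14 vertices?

False. The 7-cube has 2^7 = 128 vertices.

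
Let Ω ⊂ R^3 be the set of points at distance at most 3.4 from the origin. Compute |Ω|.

The n-ball volume is π^(n/2)·r^n/Γ(n/2+1). With n=3, r=3.4: V ≈ 164.636.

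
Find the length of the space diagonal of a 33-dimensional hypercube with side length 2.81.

d = √(2.81² + 2.81² + ... + 2.81²) [33 terms] = √(33·2.81²) = 2.81√33 ≈ 16.1422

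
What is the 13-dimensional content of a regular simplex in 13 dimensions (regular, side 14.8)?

For a regular n-simplex with edge a, V = (a^n / n!)·√((n+1)/2^n). With a=14.8, n=13: V ≈ 10851.5.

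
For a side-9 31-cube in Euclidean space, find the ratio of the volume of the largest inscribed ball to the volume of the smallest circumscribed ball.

The radii are 9/2 and 9√31/2, so the volume ratio is (1/√31)^31 = 31^{-31/2} ≈ 7.65409e-24.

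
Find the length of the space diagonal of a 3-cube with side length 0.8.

Diagonal = √3 · 0.8 ≈ 1.38564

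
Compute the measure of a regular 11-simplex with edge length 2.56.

V = (2.56^11 / 11!) · √((11+1) / 2^11) ≈ 5.93485e-05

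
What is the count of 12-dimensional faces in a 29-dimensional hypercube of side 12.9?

f_12(29-cube) = (29 choose 12) · 2^17 = 6802103992320.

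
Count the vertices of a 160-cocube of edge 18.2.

An n-cross-polytope has 2n vertices; here n = 160, giving 320.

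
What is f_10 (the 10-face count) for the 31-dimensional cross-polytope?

Each 10-face is the convex hull of 11 vertices, one chosen as ±e_i from each of 11 distinct axes: 2^11·C(31,11) = 173408901120.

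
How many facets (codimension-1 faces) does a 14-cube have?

Number of 13-faces = C(14,13) · 2^(14-13) = 14 · 2 = 28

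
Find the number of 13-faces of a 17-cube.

Choose 13 of 17 axes to span the face (C(17,13) = 2380 ways), then fix each of the remaining 4 coordinates at one of its two extreme values (2^4 = 16 ways): 2380·16 = 38080.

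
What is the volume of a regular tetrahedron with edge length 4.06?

Volume = (√2/12) · 4.06³ = 7.887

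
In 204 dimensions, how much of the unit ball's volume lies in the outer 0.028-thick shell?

V(inner)/V(outer) = ((1-0.028)/1)^204 ≈ 0.003047, so the shell fraction is 0.996953.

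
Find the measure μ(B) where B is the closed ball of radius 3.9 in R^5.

Volume = π^{5/2}·(3.9)^5/Γ(7/2) ≈ 4749.21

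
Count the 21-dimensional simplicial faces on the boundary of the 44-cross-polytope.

Number of 21-faces = 2^(21+1) · C(44,21+1) = 4194304 · 2104098963720 = 8825230699926650880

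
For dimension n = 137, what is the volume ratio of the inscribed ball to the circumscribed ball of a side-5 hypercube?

Volume scales as r^n, and r_in/r_out = 1/√137, giving (1/√137)^137 ≈ 4.31163e-147.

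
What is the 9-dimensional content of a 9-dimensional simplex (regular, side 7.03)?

For a regular n-simplex with edge a, V = (a^n / n!)·√((n+1)/2^n). With a=7.03, n=9: V ≈ 16.151.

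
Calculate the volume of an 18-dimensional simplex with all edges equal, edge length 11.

Volume = 11^18 · √(19/2^18) / 18! ≈ 7.39323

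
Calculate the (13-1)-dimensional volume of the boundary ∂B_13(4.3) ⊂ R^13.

The surface area of an n-ball is 2π^(n/2) r^(n-1) / Γ(n/2). For n=13, r=4.3: 4.73049e+08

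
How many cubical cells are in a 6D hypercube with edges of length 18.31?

f_3(6-cube) = (6 choose 3) · 2^3 = 160.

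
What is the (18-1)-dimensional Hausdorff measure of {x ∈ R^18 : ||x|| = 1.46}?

S = n·V_n(r)/r = 18·V_18(1.46)/1.46 (volume-to-surface relation), giving 920.146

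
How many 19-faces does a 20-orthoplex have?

f_19(20-orthoplex) = 2^20 · (20 choose 20) = 1048576.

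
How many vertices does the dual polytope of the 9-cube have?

An n-cross-polytope has 2n vertices; here n = 9, giving 18.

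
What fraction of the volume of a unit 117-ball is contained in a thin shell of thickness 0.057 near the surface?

V(inner)/V(outer) = ((1-0.057)/1)^117 ≈ 0.001042, so the shell fraction is 0.998958.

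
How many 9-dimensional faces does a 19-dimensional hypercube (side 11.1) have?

Number of 9-faces = C(19,9) · 2^(19-9) = 92378 · 1024 = 94595072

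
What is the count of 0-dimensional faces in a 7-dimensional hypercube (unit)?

Choose 0 of 7 axes to span the face (C(7,0) = 1 way), then fix each of the remaining 7 coordinates at one of its two extreme values (2^7 = 128 ways): 1·128 = 128.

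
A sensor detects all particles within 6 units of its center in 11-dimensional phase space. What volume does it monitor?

V_11(6) = π^(11/2) · (6)^11 / Γ(11/2 + 1) = 859963392·π^5/385 ≈ 6.83547e+08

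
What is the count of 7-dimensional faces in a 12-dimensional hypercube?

f_7(12-cube) = (12 choose 7) · 2^5 = 25344.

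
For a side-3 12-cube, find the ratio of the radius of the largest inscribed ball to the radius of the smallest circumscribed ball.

r_in / r_out = (3/2) / (3√12/2) = 1/√12 ≈ 0.288675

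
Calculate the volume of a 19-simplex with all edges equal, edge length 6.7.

V = (6.7^19 / 19!) · √((19+1) / 2^19) ≈ 0.000251801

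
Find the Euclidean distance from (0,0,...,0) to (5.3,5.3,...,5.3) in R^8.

||(5.3,5.3,...,5.3)|| = √(8)·5.3 ≈ 14.9907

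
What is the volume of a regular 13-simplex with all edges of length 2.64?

V_13 = √(14) · 2.64^13 / (13! · 2^(13/2)) ≈ 2.00881e-06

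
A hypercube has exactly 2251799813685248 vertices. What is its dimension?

2^n = 2251799813685248 ⇒ n = log_2(2251799813685248) = 51.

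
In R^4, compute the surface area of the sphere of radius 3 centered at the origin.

|∂B_4(3)| = 54·π^2 ≈ 532.959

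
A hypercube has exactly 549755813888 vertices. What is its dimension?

Since 2^n = 549755813888, we have n = 39.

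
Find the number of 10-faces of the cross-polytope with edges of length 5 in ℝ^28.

Each 10-face is the convex hull of 11 vertices, one chosen as ±e_i from each of 11 distinct axes: 2^11·C(28,11) = 43979120640.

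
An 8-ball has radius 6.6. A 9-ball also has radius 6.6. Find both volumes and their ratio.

V_8(6.6) ≈ 1.4613e+07. V_9(6.6) ≈ 7.83814e+07. Ratio V_8/V_9 ≈ 0.1864.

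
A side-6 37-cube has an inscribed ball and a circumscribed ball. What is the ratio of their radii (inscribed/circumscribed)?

r_in / r_out = (6/2) / (6√37/2) = 1/√37 ≈ 0.164399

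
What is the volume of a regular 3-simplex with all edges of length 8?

Volume = (√2/12) · 8³ = 60.3398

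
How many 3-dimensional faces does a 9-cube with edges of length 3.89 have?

An n-cube has C(n,k)·2^(n-k) k-faces. Here C(9,3)·2^6 = 84·64 = 5376.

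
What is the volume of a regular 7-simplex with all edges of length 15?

Volume = 15^7 · √(8/2^7) / 7! ≈ 8475.17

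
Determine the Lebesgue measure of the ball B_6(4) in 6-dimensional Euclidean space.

V = 2048·π^3/3 ≈ 21167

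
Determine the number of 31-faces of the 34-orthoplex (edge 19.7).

Each 31-face is the convex hull of 32 vertices, one chosen as ±e_i from each of 32 distinct axes: 2^32·C(34,32) = 2409476653056.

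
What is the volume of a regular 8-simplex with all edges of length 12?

For a regular n-simplex with edge a, V = (a^n / n!)·√((n+1)/2^n). With a=12, n=8: V ≈ 1999.54.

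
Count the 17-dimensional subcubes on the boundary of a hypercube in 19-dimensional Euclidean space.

Number of 17-faces = C(19,17) · 2^(19-17) = 171 · 4 = 684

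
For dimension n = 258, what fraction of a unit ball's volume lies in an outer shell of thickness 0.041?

1 - (1-0.041)^258 ≈ 0.99998 ≈ 99.997962%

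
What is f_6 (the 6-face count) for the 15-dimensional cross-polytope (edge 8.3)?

An n-cross-polytope has 2^(k+1)·C(n,k+1) k-faces. Here 2^7·C(15,7) = 128·6435 = 823680.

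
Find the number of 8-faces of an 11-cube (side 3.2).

f_8(11-cube) = (11 choose 8) · 2^3 = 1320.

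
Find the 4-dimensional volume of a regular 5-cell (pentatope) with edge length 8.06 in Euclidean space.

Volume = 8.06^4 · √(5/2^4) / 4! ≈ 98.3001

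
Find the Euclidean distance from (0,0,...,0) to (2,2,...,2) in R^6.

||(2,2,...,2)|| = √(6)·2 ≈ 4.89898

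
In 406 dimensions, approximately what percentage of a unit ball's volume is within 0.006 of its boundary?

1 - (1-0.006)^406 ≈ 0.91313 ≈ 91.31%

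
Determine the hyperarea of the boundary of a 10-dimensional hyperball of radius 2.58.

S_10(2.58) = 2·π^(10/2)·(2.58)^9 / Γ(10/2) ≈ 129165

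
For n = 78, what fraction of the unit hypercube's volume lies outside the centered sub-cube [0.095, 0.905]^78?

Shell fraction = 1 - (1-0.19)^78 ≈ 0.9999999273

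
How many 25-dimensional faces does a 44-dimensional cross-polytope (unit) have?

f_25(44-orthoplex) = 2^26 · (44 choose 26) = 69090635526382288896.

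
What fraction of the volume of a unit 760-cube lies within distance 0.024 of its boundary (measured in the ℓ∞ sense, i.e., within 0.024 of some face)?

Shell fraction = 1 - (1-0.048)^760 ≈ 1 - 5.809e-17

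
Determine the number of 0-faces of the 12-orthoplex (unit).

f_0(12-orthoplex) = 2^1 · (12 choose 1) = 24.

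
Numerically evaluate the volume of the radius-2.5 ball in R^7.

V_7(2.5) = π^(7/2) · (2.5)^7 / Γ(7/2 + 1) = 15625·π^3/168 ≈ 2883.77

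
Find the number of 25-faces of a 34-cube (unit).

Number of 25-faces = C(34,25) · 2^(34-25) = 52451256 · 512 = 26855043072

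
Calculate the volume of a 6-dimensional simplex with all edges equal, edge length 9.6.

Volume = 9.6^6 · √(7/2^6) / 6! ≈ 359.546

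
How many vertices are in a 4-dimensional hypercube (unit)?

An n-cube has C(n,k)·2^(n-k) k-faces. Here C(4,0)·2^4 = 1·16 = 16.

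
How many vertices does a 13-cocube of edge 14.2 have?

f_0(13-orthoplex) = 2^1 · (13 choose 1) = 26.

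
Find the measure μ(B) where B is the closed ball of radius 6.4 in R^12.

The n-ball volume is π^(n/2)·r^n/Γ(n/2+1). With n=12, r=6.4: V ≈ 6.3056e+09.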